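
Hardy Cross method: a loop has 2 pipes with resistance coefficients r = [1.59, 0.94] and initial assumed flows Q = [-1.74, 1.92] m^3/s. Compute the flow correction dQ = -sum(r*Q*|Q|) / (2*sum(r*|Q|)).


Numerator terms (r*Q*|Q|): 1.59*-1.74*|-1.74| = -4.8139; 0.94*1.92*|1.92| = 3.4652.
Sum of numerator = -1.3487.
Denominator terms (r*|Q|): 1.59*|-1.74| = 2.7666; 0.94*|1.92| = 1.8048.
2 * sum of denominator = 2 * 4.5714 = 9.1428.
dQ = --1.3487 / 9.1428 = 0.1475 m^3/s.

0.1475


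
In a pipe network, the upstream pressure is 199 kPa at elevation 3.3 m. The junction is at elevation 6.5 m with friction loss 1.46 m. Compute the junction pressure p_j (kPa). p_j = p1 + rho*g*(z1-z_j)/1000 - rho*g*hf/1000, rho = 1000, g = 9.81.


Junction pressure: p_j = p1 + rho*g*(z1 - z_j)/1000 - rho*g*hf/1000.
Elevation term = 1000*9.81*(3.3 - 6.5)/1000 = -31.392 kPa.
Friction term = 1000*9.81*1.46/1000 = 14.323 kPa.
p_j = 199 + -31.392 - 14.323 = 153.29 kPa.

153.29


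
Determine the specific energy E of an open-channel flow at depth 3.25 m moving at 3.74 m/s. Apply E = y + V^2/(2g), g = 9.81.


Specific energy E = y + V^2/(2g).
Velocity head = V^2/(2g) = 3.74^2 / (2*9.81) = 13.9876 / 19.62 = 0.7129 m.
E = 3.25 + 0.7129 = 3.9629 m.

3.9629


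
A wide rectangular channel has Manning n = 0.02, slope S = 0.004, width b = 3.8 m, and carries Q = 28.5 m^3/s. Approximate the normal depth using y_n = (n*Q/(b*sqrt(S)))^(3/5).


We use the wide-channel approximation y_n = (n*Q/(b*sqrt(S)))^(3/5).
sqrt(S) = sqrt(0.004) = 0.063246.
Numerator: n*Q = 0.02 * 28.5 = 0.57.
Denominator: b*sqrt(S) = 3.8 * 0.063246 = 0.240335.
arg = 2.3717.
y_n = 2.3717^(3/5) = 1.6789 m.

1.6789


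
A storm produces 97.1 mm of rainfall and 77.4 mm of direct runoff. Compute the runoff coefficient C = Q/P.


The runoff coefficient C = runoff depth / rainfall depth.
C = 77.4 / 97.1
  = 0.7971.

0.7971


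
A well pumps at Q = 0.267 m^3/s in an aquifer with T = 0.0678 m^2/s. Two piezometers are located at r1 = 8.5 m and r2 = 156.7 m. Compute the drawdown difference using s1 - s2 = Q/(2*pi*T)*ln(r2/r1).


Thiem equation: s1 - s2 = Q/(2*pi*T) * ln(r2/r1).
ln(r2/r1) = ln(156.7/8.5) = 2.9143.
Q/(2*pi*T) = 0.267 / (2*pi*0.0678) = 0.267 / 0.426 = 0.6268.
s1 - s2 = 0.6268 * 2.9143 = 1.8265 m.

1.8265


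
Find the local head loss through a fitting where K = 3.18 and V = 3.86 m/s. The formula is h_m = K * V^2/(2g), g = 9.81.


Minor loss formula: h_m = K * V^2/(2g).
V^2 = 3.86^2 = 14.8996.
V^2/(2g) = 14.8996 / 19.62 = 0.7594 m.
h_m = 3.18 * 0.7594 = 2.4149 m.

2.4149


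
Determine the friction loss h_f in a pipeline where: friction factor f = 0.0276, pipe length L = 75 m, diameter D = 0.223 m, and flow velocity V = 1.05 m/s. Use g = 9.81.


Darcy-Weisbach equation: h_f = f * (L/D) * V^2/(2g).
f * L/D = 0.0276 * 75/0.223 = 9.2825.
V^2/(2g) = 1.05^2 / (2*9.81) = 1.1025 / 19.62 = 0.0562 m.
h_f = 9.2825 * 0.0562 = 0.522 m.

0.522


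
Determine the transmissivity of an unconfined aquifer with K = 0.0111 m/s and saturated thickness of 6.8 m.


Transmissivity is defined as T = K * h.
T = 0.0111 * 6.8
  = 0.0755 m^2/s.

0.0755


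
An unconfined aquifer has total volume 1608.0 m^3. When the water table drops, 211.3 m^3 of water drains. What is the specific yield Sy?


Specific yield Sy = Volume drained / Total volume.
Sy = 211.3 / 1608.0
   = 0.1314.

0.1314


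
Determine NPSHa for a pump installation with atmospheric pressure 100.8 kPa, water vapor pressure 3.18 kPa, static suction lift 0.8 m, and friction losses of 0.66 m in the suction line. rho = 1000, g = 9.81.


NPSHa = p_atm/(rho*g) - z_s - hf_s - p_vap/(rho*g).
p_atm/(rho*g) = 100.8*1000 / (1000*9.81) = 10.275 m.
p_vap/(rho*g) = 3.18*1000 / (1000*9.81) = 0.324 m.
NPSHa = 10.275 - 0.8 - 0.66 - 0.324
      = 8.49 m.

8.49


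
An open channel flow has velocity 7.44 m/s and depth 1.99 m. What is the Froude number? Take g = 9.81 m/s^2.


The Froude number is defined as Fr = V / sqrt(g*y).
g*y = 9.81 * 1.99 = 19.5219.
sqrt(g*y) = sqrt(19.5219) = 4.4184.
Fr = 7.44 / 4.4184 = 1.6839.

1.6839


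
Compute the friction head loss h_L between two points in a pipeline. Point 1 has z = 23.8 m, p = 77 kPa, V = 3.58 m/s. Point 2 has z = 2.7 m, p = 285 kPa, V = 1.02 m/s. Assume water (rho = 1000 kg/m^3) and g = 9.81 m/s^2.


Total head at each section: H = z + p/(rho*g) + V^2/(2g).
H1 = 23.8 + 77*1000/(1000*9.81) + 3.58^2/(2*9.81)
   = 23.8 + 7.849 + 0.6532
   = 32.302 m.
H2 = 2.7 + 285*1000/(1000*9.81) + 1.02^2/(2*9.81)
   = 2.7 + 29.052 + 0.053
   = 31.805 m.
h_L = H1 - H2 = 32.302 - 31.805 = 0.497 m.

0.497


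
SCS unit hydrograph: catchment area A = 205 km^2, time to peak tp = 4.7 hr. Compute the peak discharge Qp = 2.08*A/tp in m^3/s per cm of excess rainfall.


SCS formula: Qp = 2.08 * A / tp.
Qp = 2.08 * 205 / 4.7
   = 426.4 / 4.7
   = 90.72 m^3/s per cm.

90.72


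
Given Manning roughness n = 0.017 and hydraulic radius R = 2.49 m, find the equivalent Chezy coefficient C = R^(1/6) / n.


The Chezy coefficient relates to Manning's n through C = R^(1/6) / n.
R^(1/6) = 2.49^(1/6) = 1.164215.
C = 1.164215 / 0.017 = 68.48 m^(1/2)/s.

68.48


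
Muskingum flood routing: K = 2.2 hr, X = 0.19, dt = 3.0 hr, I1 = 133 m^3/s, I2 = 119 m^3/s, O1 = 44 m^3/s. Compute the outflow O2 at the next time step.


Muskingum coefficients:
denom = 2*K*(1-X) + dt = 2*2.2*(1-0.19) + 3.0 = 6.564.
C0 = (dt - 2*K*X)/denom = (3.0 - 2*2.2*0.19)/6.564 = 0.3297.
C1 = (dt + 2*K*X)/denom = (3.0 + 2*2.2*0.19)/6.564 = 0.5844.
C2 = (2*K*(1-X) - dt)/denom = 0.0859.
O2 = C0*I2 + C1*I1 + C2*O1
   = 0.3297*119 + 0.5844*133 + 0.0859*44
   = 120.74 m^3/s.

120.74


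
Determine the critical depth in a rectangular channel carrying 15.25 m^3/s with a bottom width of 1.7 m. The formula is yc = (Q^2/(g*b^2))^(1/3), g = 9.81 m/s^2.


Using yc = (Q^2 / (g * b^2))^(1/3):
Q^2 = 15.25^2 = 232.56.
g * b^2 = 9.81 * 1.7^2 = 9.81 * 2.89 = 28.35.
Q^2 / (g*b^2) = 232.56 / 28.35 = 8.2032.
yc = 8.2032^(1/3) = 2.0168 m.

2.0168


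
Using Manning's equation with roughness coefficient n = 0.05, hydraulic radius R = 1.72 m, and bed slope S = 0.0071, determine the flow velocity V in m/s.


Manning's equation gives V = (1/n) * R^(2/3) * S^(1/2).
First, compute R^(2/3) = 1.72^(2/3) = 1.4356.
Next, S^(1/2) = 0.0071^(1/2) = 0.084261.
Then 1/n = 1/0.05 = 20.0.
V = 20.0 * 1.4356 * 0.084261 = 2.4192 m/s.

2.4192


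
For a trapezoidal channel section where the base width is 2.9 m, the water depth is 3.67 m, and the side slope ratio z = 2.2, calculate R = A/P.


For a trapezoidal section with side slope z:
A = (b + z*y)*y = (2.9 + 2.2*3.67)*3.67 = 40.275 m^2.
P = b + 2*y*sqrt(1 + z^2) = 2.9 + 2*3.67*sqrt(1 + 2.2^2) = 20.638 m.
R = A/P = 40.275 / 20.638 = 1.9515 m.

1.9515


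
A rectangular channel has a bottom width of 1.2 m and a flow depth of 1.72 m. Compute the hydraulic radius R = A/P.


For a rectangular section:
Flow area A = b * y = 1.2 * 1.72 = 2.06 m^2.
Wetted perimeter P = b + 2y = 1.2 + 2*1.72 = 4.64 m.
Hydraulic radius R = A/P = 2.06 / 4.64 = 0.4448 m.

0.4448


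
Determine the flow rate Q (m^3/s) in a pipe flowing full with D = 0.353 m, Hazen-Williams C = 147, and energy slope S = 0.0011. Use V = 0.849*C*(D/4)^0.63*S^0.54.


For a full circular pipe, R = D/4 = 0.353/4 = 0.0882 m.
V = 0.849 * 147 * 0.0882^0.63 * 0.0011^0.54
  = 0.849 * 147 * 0.216671 * 0.025255
  = 0.6829 m/s.
Pipe area A = pi*D^2/4 = pi*0.353^2/4 = 0.0979 m^2.
Q = A * V = 0.0979 * 0.6829 = 0.0668 m^3/s.

0.0668


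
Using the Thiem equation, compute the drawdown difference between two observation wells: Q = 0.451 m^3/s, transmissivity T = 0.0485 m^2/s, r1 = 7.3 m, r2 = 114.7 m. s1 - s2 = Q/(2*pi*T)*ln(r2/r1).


Thiem equation: s1 - s2 = Q/(2*pi*T) * ln(r2/r1).
ln(r2/r1) = ln(114.7/7.3) = 2.7544.
Q/(2*pi*T) = 0.451 / (2*pi*0.0485) = 0.451 / 0.3047 = 1.48.
s1 - s2 = 1.48 * 2.7544 = 4.0765 m.

4.0765


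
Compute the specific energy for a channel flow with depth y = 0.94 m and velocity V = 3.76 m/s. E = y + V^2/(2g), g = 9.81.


Specific energy E = y + V^2/(2g).
Velocity head = V^2/(2g) = 3.76^2 / (2*9.81) = 14.1376 / 19.62 = 0.7206 m.
E = 0.94 + 0.7206 = 1.6606 m.

1.6606


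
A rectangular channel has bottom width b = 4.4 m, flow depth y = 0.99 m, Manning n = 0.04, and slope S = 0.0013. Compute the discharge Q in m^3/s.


For a rectangular channel, the cross-sectional area A = b * y = 4.4 * 0.99 = 4.36 m^2.
The wetted perimeter P = b + 2y = 4.4 + 2*0.99 = 6.38 m.
Hydraulic radius R = A/P = 4.36/6.38 = 0.6828 m.
Velocity V = (1/n)*R^(2/3)*S^(1/2) = (1/0.04)*0.6828^(2/3)*0.0013^(1/2) = 0.6989 m/s.
Discharge Q = A * V = 4.36 * 0.6989 = 3.044 m^3/s.

3.044


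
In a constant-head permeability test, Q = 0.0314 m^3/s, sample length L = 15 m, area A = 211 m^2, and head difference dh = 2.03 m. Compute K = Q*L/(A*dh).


From K = Q*L / (A*dh):
Numerator: Q*L = 0.0314 * 15 = 0.471.
Denominator: A*dh = 211 * 2.03 = 428.33.
K = 0.471 / 428.33 = 0.0011 m/s.

0.0011


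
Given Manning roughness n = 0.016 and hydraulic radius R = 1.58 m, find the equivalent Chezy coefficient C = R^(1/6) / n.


The Chezy coefficient relates to Manning's n through C = R^(1/6) / n.
R^(1/6) = 1.58^(1/6) = 1.079219.
C = 1.079219 / 0.016 = 67.45 m^(1/2)/s.

67.45


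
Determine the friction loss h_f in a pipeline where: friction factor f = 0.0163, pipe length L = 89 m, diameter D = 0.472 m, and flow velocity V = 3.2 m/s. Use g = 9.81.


Darcy-Weisbach equation: h_f = f * (L/D) * V^2/(2g).
f * L/D = 0.0163 * 89/0.472 = 3.0735.
V^2/(2g) = 3.2^2 / (2*9.81) = 10.24 / 19.62 = 0.5219 m.
h_f = 3.0735 * 0.5219 = 1.604 m.

1.604


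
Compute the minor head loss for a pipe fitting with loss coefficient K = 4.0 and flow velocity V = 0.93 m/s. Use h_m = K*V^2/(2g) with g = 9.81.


Minor loss formula: h_m = K * V^2/(2g).
V^2 = 0.93^2 = 0.8649.
V^2/(2g) = 0.8649 / 19.62 = 0.0441 m.
h_m = 4.0 * 0.0441 = 0.1763 m.

0.1763


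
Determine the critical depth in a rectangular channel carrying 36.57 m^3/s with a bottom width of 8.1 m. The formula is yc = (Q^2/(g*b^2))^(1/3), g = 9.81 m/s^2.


Using yc = (Q^2 / (g * b^2))^(1/3):
Q^2 = 36.57^2 = 1337.36.
g * b^2 = 9.81 * 8.1^2 = 9.81 * 65.61 = 643.63.
Q^2 / (g*b^2) = 1337.36 / 643.63 = 2.0778.
yc = 2.0778^(1/3) = 1.2761 m.

1.2761


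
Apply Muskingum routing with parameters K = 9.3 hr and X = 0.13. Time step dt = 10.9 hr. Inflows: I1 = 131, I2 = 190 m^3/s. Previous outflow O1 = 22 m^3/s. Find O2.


Muskingum coefficients:
denom = 2*K*(1-X) + dt = 2*9.3*(1-0.13) + 10.9 = 27.082.
C0 = (dt - 2*K*X)/denom = (10.9 - 2*9.3*0.13)/27.082 = 0.3132.
C1 = (dt + 2*K*X)/denom = (10.9 + 2*9.3*0.13)/27.082 = 0.4918.
C2 = (2*K*(1-X) - dt)/denom = 0.195.
O2 = C0*I2 + C1*I1 + C2*O1
   = 0.3132*190 + 0.4918*131 + 0.195*22
   = 128.22 m^3/s.

128.22


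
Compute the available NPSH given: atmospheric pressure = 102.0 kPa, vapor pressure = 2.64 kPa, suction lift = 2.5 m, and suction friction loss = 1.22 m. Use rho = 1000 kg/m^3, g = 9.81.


NPSHa = p_atm/(rho*g) - z_s - hf_s - p_vap/(rho*g).
p_atm/(rho*g) = 102.0*1000 / (1000*9.81) = 10.398 m.
p_vap/(rho*g) = 2.64*1000 / (1000*9.81) = 0.269 m.
NPSHa = 10.398 - 2.5 - 1.22 - 0.269
      = 6.41 m.

6.41


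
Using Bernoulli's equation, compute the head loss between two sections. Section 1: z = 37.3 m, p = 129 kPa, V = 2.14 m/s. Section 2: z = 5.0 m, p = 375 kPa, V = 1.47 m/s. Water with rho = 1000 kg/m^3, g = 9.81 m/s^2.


Total head at each section: H = z + p/(rho*g) + V^2/(2g).
H1 = 37.3 + 129*1000/(1000*9.81) + 2.14^2/(2*9.81)
   = 37.3 + 13.15 + 0.2334
   = 50.683 m.
H2 = 5.0 + 375*1000/(1000*9.81) + 1.47^2/(2*9.81)
   = 5.0 + 38.226 + 0.1101
   = 43.336 m.
h_L = H1 - H2 = 50.683 - 43.336 = 7.347 m.

7.347


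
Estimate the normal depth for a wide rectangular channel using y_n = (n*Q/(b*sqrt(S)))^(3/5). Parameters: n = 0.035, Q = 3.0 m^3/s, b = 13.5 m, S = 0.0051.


We use the wide-channel approximation y_n = (n*Q/(b*sqrt(S)))^(3/5).
sqrt(S) = sqrt(0.0051) = 0.071414.
Numerator: n*Q = 0.035 * 3.0 = 0.105.
Denominator: b*sqrt(S) = 13.5 * 0.071414 = 0.964089.
arg = 0.1089.
y_n = 0.1089^(3/5) = 0.2644 m.

0.2644


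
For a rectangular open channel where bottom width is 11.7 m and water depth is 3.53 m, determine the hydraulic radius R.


For a rectangular section:
Flow area A = b * y = 11.7 * 3.53 = 41.3 m^2.
Wetted perimeter P = b + 2y = 11.7 + 2*3.53 = 18.76 m.
Hydraulic radius R = A/P = 41.3 / 18.76 = 2.2015 m.

2.2015


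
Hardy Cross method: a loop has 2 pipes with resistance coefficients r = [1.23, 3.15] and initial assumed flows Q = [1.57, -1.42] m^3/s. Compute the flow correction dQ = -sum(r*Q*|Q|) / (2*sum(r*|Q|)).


Numerator terms (r*Q*|Q|): 1.23*1.57*|1.57| = 3.0318; 3.15*-1.42*|-1.42| = -6.3517.
Sum of numerator = -3.3198.
Denominator terms (r*|Q|): 1.23*|1.57| = 1.9311; 3.15*|-1.42| = 4.473.
2 * sum of denominator = 2 * 6.4041 = 12.8082.
dQ = --3.3198 / 12.8082 = 0.2592 m^3/s.

0.2592


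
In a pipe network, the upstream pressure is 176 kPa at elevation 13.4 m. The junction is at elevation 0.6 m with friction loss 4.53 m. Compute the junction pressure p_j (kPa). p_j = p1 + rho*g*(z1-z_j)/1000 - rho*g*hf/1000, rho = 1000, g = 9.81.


Junction pressure: p_j = p1 + rho*g*(z1 - z_j)/1000 - rho*g*hf/1000.
Elevation term = 1000*9.81*(13.4 - 0.6)/1000 = 125.568 kPa.
Friction term = 1000*9.81*4.53/1000 = 44.439 kPa.
p_j = 176 + 125.568 - 44.439 = 257.13 kPa.

257.13


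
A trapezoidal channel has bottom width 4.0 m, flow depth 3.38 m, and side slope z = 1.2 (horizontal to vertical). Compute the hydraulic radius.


For a trapezoidal section with side slope z:
A = (b + z*y)*y = (4.0 + 1.2*3.38)*3.38 = 27.229 m^2.
P = b + 2*y*sqrt(1 + z^2) = 4.0 + 2*3.38*sqrt(1 + 1.2^2) = 14.559 m.
R = A/P = 27.229 / 14.559 = 1.8702 m.

1.8702


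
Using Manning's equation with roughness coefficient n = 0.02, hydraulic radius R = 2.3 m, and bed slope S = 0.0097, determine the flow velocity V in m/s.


Manning's equation gives V = (1/n) * R^(2/3) * S^(1/2).
First, compute R^(2/3) = 2.3^(2/3) = 1.7424.
Next, S^(1/2) = 0.0097^(1/2) = 0.098489.
Then 1/n = 1/0.02 = 50.0.
V = 50.0 * 1.7424 * 0.098489 = 8.5804 m/s.

8.5804


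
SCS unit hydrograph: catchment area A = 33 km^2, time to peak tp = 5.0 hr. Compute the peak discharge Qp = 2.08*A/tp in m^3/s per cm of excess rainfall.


SCS formula: Qp = 2.08 * A / tp.
Qp = 2.08 * 33 / 5.0
   = 68.64 / 5.0
   = 13.73 m^3/s per cm.

13.73


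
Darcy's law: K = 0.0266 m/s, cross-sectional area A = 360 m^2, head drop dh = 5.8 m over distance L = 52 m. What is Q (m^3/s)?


Darcy's law: Q = K * A * i, where i = dh/L.
Hydraulic gradient i = 5.8 / 52 = 0.111538.
Q = 0.0266 * 360 * 0.111538
  = 1.0681 m^3/s.

1.0681


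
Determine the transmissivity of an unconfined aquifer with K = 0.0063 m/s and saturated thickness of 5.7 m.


Transmissivity is defined as T = K * h.
T = 0.0063 * 5.7
  = 0.0359 m^2/s.

0.0359


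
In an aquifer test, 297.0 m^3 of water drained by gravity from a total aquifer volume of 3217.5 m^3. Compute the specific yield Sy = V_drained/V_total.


Specific yield Sy = Volume drained / Total volume.
Sy = 297.0 / 3217.5
   = 0.0923.

0.0923


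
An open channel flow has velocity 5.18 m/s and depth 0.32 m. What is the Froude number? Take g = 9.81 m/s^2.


The Froude number is defined as Fr = V / sqrt(g*y).
g*y = 9.81 * 0.32 = 3.1392.
sqrt(g*y) = sqrt(3.1392) = 1.7718.
Fr = 5.18 / 1.7718 = 2.9236.

2.9236


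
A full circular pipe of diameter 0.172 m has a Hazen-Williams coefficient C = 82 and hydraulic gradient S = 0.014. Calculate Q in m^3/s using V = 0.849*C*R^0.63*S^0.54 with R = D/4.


For a full circular pipe, R = D/4 = 0.172/4 = 0.043 m.
V = 0.849 * 82 * 0.043^0.63 * 0.014^0.54
  = 0.849 * 82 * 0.137748 * 0.099749
  = 0.9566 m/s.
Pipe area A = pi*D^2/4 = pi*0.172^2/4 = 0.0232 m^2.
Q = A * V = 0.0232 * 0.9566 = 0.0222 m^3/s.

0.0222


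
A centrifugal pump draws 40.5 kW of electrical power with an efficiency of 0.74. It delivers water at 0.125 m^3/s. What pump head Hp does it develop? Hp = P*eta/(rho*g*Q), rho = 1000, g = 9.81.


Pump head formula: Hp = P * eta / (rho * g * Q).
Numerator: P * eta = 40.5 * 1000 * 0.74 = 29970.0 W.
Denominator: rho * g * Q = 1000 * 9.81 * 0.125 = 1226.25.
Hp = 29970.0 / 1226.25 = 24.44 m.

24.44


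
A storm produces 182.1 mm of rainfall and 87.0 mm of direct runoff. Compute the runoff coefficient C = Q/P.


The runoff coefficient C = runoff depth / rainfall depth.
C = 87.0 / 182.1
  = 0.4778.

0.4778


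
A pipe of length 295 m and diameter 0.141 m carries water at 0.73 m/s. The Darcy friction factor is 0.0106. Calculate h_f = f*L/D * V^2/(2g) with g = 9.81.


Darcy-Weisbach equation: h_f = f * (L/D) * V^2/(2g).
f * L/D = 0.0106 * 295/0.141 = 22.1773.
V^2/(2g) = 0.73^2 / (2*9.81) = 0.5329 / 19.62 = 0.0272 m.
h_f = 22.1773 * 0.0272 = 0.602 m.

0.602


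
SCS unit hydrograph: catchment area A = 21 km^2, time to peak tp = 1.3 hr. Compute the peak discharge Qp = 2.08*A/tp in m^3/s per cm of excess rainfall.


SCS formula: Qp = 2.08 * A / tp.
Qp = 2.08 * 21 / 1.3
   = 43.68 / 1.3
   = 33.6 m^3/s per cm.

33.6


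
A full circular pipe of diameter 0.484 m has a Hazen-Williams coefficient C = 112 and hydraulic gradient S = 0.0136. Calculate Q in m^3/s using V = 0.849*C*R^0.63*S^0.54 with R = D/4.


For a full circular pipe, R = D/4 = 0.484/4 = 0.121 m.
V = 0.849 * 112 * 0.121^0.63 * 0.0136^0.54
  = 0.849 * 112 * 0.264335 * 0.0982
  = 2.4683 m/s.
Pipe area A = pi*D^2/4 = pi*0.484^2/4 = 0.184 m^2.
Q = A * V = 0.184 * 2.4683 = 0.4541 m^3/s.

0.4541


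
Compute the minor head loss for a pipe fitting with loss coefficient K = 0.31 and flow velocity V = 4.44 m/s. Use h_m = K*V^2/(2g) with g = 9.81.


Minor loss formula: h_m = K * V^2/(2g).
V^2 = 4.44^2 = 19.7136.
V^2/(2g) = 19.7136 / 19.62 = 1.0048 m.
h_m = 0.31 * 1.0048 = 0.3115 m.

0.3115


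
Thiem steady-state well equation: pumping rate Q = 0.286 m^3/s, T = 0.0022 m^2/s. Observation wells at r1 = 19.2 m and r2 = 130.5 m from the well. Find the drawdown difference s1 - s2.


Thiem equation: s1 - s2 = Q/(2*pi*T) * ln(r2/r1).
ln(r2/r1) = ln(130.5/19.2) = 1.9165.
Q/(2*pi*T) = 0.286 / (2*pi*0.0022) = 0.286 / 0.0138 = 20.6901.
s1 - s2 = 20.6901 * 1.9165 = 39.6519 m.

39.6519


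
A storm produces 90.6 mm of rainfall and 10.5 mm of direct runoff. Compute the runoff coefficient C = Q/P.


The runoff coefficient C = runoff depth / rainfall depth.
C = 10.5 / 90.6
  = 0.1159.

0.1159


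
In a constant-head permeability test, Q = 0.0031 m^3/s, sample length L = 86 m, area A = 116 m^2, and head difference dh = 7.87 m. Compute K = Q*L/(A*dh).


From K = Q*L / (A*dh):
Numerator: Q*L = 0.0031 * 86 = 0.2666.
Denominator: A*dh = 116 * 7.87 = 912.92.
K = 0.2666 / 912.92 = 0.000292 m/s.

0.000292


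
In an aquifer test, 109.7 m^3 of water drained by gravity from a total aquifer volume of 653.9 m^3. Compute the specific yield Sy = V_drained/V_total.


Specific yield Sy = Volume drained / Total volume.
Sy = 109.7 / 653.9
   = 0.1678.

0.1678


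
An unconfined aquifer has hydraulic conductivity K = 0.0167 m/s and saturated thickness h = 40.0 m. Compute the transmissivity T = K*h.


Transmissivity is defined as T = K * h.
T = 0.0167 * 40.0
  = 0.668 m^2/s.

0.668


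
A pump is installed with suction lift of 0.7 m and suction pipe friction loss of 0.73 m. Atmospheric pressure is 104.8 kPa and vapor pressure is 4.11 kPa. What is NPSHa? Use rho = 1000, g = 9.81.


NPSHa = p_atm/(rho*g) - z_s - hf_s - p_vap/(rho*g).
p_atm/(rho*g) = 104.8*1000 / (1000*9.81) = 10.683 m.
p_vap/(rho*g) = 4.11*1000 / (1000*9.81) = 0.419 m.
NPSHa = 10.683 - 0.7 - 0.73 - 0.419
      = 8.83 m.

8.83


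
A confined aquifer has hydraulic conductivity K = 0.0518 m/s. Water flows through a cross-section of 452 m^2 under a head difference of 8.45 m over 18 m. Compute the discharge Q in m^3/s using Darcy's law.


Darcy's law: Q = K * A * i, where i = dh/L.
Hydraulic gradient i = 8.45 / 18 = 0.469444.
Q = 0.0518 * 452 * 0.469444
  = 10.9914 m^3/s.

10.9914


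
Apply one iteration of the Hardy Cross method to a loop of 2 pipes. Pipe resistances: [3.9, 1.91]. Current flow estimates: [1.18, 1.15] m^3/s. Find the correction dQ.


Numerator terms (r*Q*|Q|): 3.9*1.18*|1.18| = 5.4304; 1.91*1.15*|1.15| = 2.526.
Sum of numerator = 7.9563.
Denominator terms (r*|Q|): 3.9*|1.18| = 4.602; 1.91*|1.15| = 2.1965.
2 * sum of denominator = 2 * 6.7985 = 13.597.
dQ = -7.9563 / 13.597 = -0.5852 m^3/s.

-0.5852


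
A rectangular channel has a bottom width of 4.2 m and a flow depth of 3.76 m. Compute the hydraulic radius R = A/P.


For a rectangular section:
Flow area A = b * y = 4.2 * 3.76 = 15.79 m^2.
Wetted perimeter P = b + 2y = 4.2 + 2*3.76 = 11.72 m.
Hydraulic radius R = A/P = 15.79 / 11.72 = 1.3474 m.

1.3474


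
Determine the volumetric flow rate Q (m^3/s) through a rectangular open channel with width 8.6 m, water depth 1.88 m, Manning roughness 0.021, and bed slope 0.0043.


For a rectangular channel, the cross-sectional area A = b * y = 8.6 * 1.88 = 16.17 m^2.
The wetted perimeter P = b + 2y = 8.6 + 2*1.88 = 12.36 m.
Hydraulic radius R = A/P = 16.17/12.36 = 1.3081 m.
Velocity V = (1/n)*R^(2/3)*S^(1/2) = (1/0.021)*1.3081^(2/3)*0.0043^(1/2) = 3.7349 m/s.
Discharge Q = A * V = 16.17 * 3.7349 = 60.385 m^3/s.

60.385


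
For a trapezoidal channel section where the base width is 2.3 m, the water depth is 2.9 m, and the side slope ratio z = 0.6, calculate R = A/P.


For a trapezoidal section with side slope z:
A = (b + z*y)*y = (2.3 + 0.6*2.9)*2.9 = 11.716 m^2.
P = b + 2*y*sqrt(1 + z^2) = 2.3 + 2*2.9*sqrt(1 + 0.6^2) = 9.064 m.
R = A/P = 11.716 / 9.064 = 1.2926 m.

1.2926


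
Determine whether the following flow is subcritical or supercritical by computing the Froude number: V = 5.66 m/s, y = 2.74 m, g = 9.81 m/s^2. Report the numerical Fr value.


The Froude number is defined as Fr = V / sqrt(g*y).
g*y = 9.81 * 2.74 = 26.8794.
sqrt(g*y) = sqrt(26.8794) = 5.1845.
Fr = 5.66 / 5.1845 = 1.0917.
Since Fr > 1, the flow is supercritical.

1.0917


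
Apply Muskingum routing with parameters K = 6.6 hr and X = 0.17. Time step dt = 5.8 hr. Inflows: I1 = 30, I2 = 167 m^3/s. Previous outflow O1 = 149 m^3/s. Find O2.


Muskingum coefficients:
denom = 2*K*(1-X) + dt = 2*6.6*(1-0.17) + 5.8 = 16.756.
C0 = (dt - 2*K*X)/denom = (5.8 - 2*6.6*0.17)/16.756 = 0.2122.
C1 = (dt + 2*K*X)/denom = (5.8 + 2*6.6*0.17)/16.756 = 0.4801.
C2 = (2*K*(1-X) - dt)/denom = 0.3077.
O2 = C0*I2 + C1*I1 + C2*O1
   = 0.2122*167 + 0.4801*30 + 0.3077*149
   = 95.69 m^3/s.

95.69


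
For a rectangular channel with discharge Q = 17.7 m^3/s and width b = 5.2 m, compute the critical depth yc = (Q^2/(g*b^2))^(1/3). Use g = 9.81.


Using yc = (Q^2 / (g * b^2))^(1/3):
Q^2 = 17.7^2 = 313.29.
g * b^2 = 9.81 * 5.2^2 = 9.81 * 27.04 = 265.26.
Q^2 / (g*b^2) = 313.29 / 265.26 = 1.1811.
yc = 1.1811^(1/3) = 1.057 m.

1.057


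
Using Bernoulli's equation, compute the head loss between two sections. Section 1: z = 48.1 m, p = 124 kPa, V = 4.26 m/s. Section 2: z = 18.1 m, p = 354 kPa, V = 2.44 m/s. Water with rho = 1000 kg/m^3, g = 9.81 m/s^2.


Total head at each section: H = z + p/(rho*g) + V^2/(2g).
H1 = 48.1 + 124*1000/(1000*9.81) + 4.26^2/(2*9.81)
   = 48.1 + 12.64 + 0.925
   = 61.665 m.
H2 = 18.1 + 354*1000/(1000*9.81) + 2.44^2/(2*9.81)
   = 18.1 + 36.086 + 0.3034
   = 54.489 m.
h_L = H1 - H2 = 61.665 - 54.489 = 7.176 m.

7.176


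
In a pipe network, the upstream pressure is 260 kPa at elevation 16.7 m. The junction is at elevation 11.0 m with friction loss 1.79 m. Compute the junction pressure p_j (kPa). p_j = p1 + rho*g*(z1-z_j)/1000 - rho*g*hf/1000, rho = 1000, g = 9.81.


Junction pressure: p_j = p1 + rho*g*(z1 - z_j)/1000 - rho*g*hf/1000.
Elevation term = 1000*9.81*(16.7 - 11.0)/1000 = 55.917 kPa.
Friction term = 1000*9.81*1.79/1000 = 17.56 kPa.
p_j = 260 + 55.917 - 17.56 = 298.36 kPa.

298.36


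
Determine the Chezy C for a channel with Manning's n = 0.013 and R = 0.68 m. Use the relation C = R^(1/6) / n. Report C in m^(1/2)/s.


The Chezy coefficient relates to Manning's n through C = R^(1/6) / n.
R^(1/6) = 0.68^(1/6) = 0.937745.
C = 0.937745 / 0.013 = 72.13 m^(1/2)/s.

72.13


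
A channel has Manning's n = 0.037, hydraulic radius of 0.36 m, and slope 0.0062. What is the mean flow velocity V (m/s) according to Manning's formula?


Manning's equation gives V = (1/n) * R^(2/3) * S^(1/2).
First, compute R^(2/3) = 0.36^(2/3) = 0.5061.
Next, S^(1/2) = 0.0062^(1/2) = 0.07874.
Then 1/n = 1/0.037 = 27.03.
V = 27.03 * 0.5061 * 0.07874 = 1.077 m/s.

1.077


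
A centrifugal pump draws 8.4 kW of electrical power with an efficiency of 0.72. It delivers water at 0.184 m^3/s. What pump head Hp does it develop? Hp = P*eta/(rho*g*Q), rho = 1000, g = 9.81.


Pump head formula: Hp = P * eta / (rho * g * Q).
Numerator: P * eta = 8.4 * 1000 * 0.72 = 6048.0 W.
Denominator: rho * g * Q = 1000 * 9.81 * 0.184 = 1805.04.
Hp = 6048.0 / 1805.04 = 3.35 m.

3.35


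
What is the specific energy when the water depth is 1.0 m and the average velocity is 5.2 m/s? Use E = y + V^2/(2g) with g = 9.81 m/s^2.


Specific energy E = y + V^2/(2g).
Velocity head = V^2/(2g) = 5.2^2 / (2*9.81) = 27.04 / 19.62 = 1.3782 m.
E = 1.0 + 1.3782 = 2.3782 m.

2.3782


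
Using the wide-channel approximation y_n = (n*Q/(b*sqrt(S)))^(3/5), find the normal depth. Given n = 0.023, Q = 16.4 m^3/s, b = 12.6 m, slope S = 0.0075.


We use the wide-channel approximation y_n = (n*Q/(b*sqrt(S)))^(3/5).
sqrt(S) = sqrt(0.0075) = 0.086603.
Numerator: n*Q = 0.023 * 16.4 = 0.3772.
Denominator: b*sqrt(S) = 12.6 * 0.086603 = 1.091198.
arg = 0.3457.
y_n = 0.3457^(3/5) = 0.5287 m.

0.5287


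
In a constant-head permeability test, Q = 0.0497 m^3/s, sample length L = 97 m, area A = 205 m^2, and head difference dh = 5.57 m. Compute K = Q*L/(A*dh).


From K = Q*L / (A*dh):
Numerator: Q*L = 0.0497 * 97 = 4.8209.
Denominator: A*dh = 205 * 5.57 = 1141.85.
K = 4.8209 / 1141.85 = 0.004222 m/s.

0.004222


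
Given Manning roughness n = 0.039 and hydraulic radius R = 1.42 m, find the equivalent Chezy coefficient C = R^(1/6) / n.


The Chezy coefficient relates to Manning's n through C = R^(1/6) / n.
R^(1/6) = 1.42^(1/6) = 1.060184.
C = 1.060184 / 0.039 = 27.18 m^(1/2)/s.

27.18


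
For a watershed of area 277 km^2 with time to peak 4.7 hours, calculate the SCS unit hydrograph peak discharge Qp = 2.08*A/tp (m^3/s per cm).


SCS formula: Qp = 2.08 * A / tp.
Qp = 2.08 * 277 / 4.7
   = 576.16 / 4.7
   = 122.59 m^3/s per cm.

122.59


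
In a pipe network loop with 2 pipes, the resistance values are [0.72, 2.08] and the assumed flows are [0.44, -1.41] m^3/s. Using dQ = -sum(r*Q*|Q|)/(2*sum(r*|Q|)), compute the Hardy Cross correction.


Numerator terms (r*Q*|Q|): 0.72*0.44*|0.44| = 0.1394; 2.08*-1.41*|-1.41| = -4.1352.
Sum of numerator = -3.9959.
Denominator terms (r*|Q|): 0.72*|0.44| = 0.3168; 2.08*|-1.41| = 2.9328.
2 * sum of denominator = 2 * 3.2496 = 6.4992.
dQ = --3.9959 / 6.4992 = 0.6148 m^3/s.

0.6148


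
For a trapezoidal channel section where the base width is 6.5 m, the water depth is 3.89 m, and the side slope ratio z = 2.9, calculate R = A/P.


For a trapezoidal section with side slope z:
A = (b + z*y)*y = (6.5 + 2.9*3.89)*3.89 = 69.168 m^2.
P = b + 2*y*sqrt(1 + z^2) = 6.5 + 2*3.89*sqrt(1 + 2.9^2) = 30.366 m.
R = A/P = 69.168 / 30.366 = 2.2778 m.

2.2778


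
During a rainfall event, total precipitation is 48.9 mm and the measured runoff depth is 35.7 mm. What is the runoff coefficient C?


The runoff coefficient C = runoff depth / rainfall depth.
C = 35.7 / 48.9
  = 0.7301.

0.7301


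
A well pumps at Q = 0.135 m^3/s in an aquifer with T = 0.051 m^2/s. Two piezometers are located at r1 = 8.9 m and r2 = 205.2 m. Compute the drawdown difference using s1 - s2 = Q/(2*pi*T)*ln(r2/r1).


Thiem equation: s1 - s2 = Q/(2*pi*T) * ln(r2/r1).
ln(r2/r1) = ln(205.2/8.9) = 3.1379.
Q/(2*pi*T) = 0.135 / (2*pi*0.051) = 0.135 / 0.3204 = 0.4213.
s1 - s2 = 0.4213 * 3.1379 = 1.322 m.

1.322


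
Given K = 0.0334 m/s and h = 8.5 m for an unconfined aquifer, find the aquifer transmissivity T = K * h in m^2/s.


Transmissivity is defined as T = K * h.
T = 0.0334 * 8.5
  = 0.2839 m^2/s.

0.2839


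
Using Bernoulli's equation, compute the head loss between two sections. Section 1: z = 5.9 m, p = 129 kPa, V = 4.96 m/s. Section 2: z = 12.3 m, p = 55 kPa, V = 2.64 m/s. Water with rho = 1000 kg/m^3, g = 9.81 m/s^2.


Total head at each section: H = z + p/(rho*g) + V^2/(2g).
H1 = 5.9 + 129*1000/(1000*9.81) + 4.96^2/(2*9.81)
   = 5.9 + 13.15 + 1.2539
   = 20.304 m.
H2 = 12.3 + 55*1000/(1000*9.81) + 2.64^2/(2*9.81)
   = 12.3 + 5.607 + 0.3552
   = 18.262 m.
h_L = H1 - H2 = 20.304 - 18.262 = 2.042 m.

2.042


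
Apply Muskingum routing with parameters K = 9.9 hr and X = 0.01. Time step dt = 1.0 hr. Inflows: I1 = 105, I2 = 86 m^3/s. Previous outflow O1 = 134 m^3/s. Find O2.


Muskingum coefficients:
denom = 2*K*(1-X) + dt = 2*9.9*(1-0.01) + 1.0 = 20.602.
C0 = (dt - 2*K*X)/denom = (1.0 - 2*9.9*0.01)/20.602 = 0.0389.
C1 = (dt + 2*K*X)/denom = (1.0 + 2*9.9*0.01)/20.602 = 0.0581.
C2 = (2*K*(1-X) - dt)/denom = 0.9029.
O2 = C0*I2 + C1*I1 + C2*O1
   = 0.0389*86 + 0.0581*105 + 0.9029*134
   = 130.45 m^3/s.

130.45


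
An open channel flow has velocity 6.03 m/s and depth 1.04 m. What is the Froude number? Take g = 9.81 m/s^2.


The Froude number is defined as Fr = V / sqrt(g*y).
g*y = 9.81 * 1.04 = 10.2024.
sqrt(g*y) = sqrt(10.2024) = 3.1941.
Fr = 6.03 / 3.1941 = 1.8878.

1.8878


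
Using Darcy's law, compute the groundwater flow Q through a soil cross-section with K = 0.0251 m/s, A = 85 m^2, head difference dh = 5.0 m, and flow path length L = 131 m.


Darcy's law: Q = K * A * i, where i = dh/L.
Hydraulic gradient i = 5.0 / 131 = 0.038168.
Q = 0.0251 * 85 * 0.038168
  = 0.0814 m^3/s.

0.0814


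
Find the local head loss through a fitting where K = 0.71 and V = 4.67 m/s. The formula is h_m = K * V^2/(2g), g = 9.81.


Minor loss formula: h_m = K * V^2/(2g).
V^2 = 4.67^2 = 21.8089.
V^2/(2g) = 21.8089 / 19.62 = 1.1116 m.
h_m = 0.71 * 1.1116 = 0.7892 m.

0.7892


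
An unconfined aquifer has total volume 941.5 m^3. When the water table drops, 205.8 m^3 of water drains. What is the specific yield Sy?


Specific yield Sy = Volume drained / Total volume.
Sy = 205.8 / 941.5
   = 0.2186.

0.2186


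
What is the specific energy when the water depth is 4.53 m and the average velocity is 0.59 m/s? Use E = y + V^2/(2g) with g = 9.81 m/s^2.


Specific energy E = y + V^2/(2g).
Velocity head = V^2/(2g) = 0.59^2 / (2*9.81) = 0.3481 / 19.62 = 0.0177 m.
E = 4.53 + 0.0177 = 4.5477 m.

4.5477


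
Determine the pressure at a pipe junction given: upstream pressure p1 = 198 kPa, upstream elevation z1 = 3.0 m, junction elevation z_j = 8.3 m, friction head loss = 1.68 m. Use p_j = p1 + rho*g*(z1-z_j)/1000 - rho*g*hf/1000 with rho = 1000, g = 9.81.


Junction pressure: p_j = p1 + rho*g*(z1 - z_j)/1000 - rho*g*hf/1000.
Elevation term = 1000*9.81*(3.0 - 8.3)/1000 = -51.993 kPa.
Friction term = 1000*9.81*1.68/1000 = 16.481 kPa.
p_j = 198 + -51.993 - 16.481 = 129.53 kPa.

129.53


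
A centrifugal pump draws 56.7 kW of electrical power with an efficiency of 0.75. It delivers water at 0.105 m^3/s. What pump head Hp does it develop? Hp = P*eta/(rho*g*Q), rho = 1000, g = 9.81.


Pump head formula: Hp = P * eta / (rho * g * Q).
Numerator: P * eta = 56.7 * 1000 * 0.75 = 42525.0 W.
Denominator: rho * g * Q = 1000 * 9.81 * 0.105 = 1030.05.
Hp = 42525.0 / 1030.05 = 41.28 m.

41.28


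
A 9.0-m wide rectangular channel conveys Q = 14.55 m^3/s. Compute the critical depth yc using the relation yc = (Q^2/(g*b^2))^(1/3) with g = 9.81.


Using yc = (Q^2 / (g * b^2))^(1/3):
Q^2 = 14.55^2 = 211.7.
g * b^2 = 9.81 * 9.0^2 = 9.81 * 81.0 = 794.61.
Q^2 / (g*b^2) = 211.7 / 794.61 = 0.2664.
yc = 0.2664^(1/3) = 0.6435 m.

0.6435


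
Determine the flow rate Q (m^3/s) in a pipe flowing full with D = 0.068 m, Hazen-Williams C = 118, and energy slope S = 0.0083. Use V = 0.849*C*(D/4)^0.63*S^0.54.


For a full circular pipe, R = D/4 = 0.068/4 = 0.017 m.
V = 0.849 * 118 * 0.017^0.63 * 0.0083^0.54
  = 0.849 * 118 * 0.076768 * 0.075215
  = 0.5785 m/s.
Pipe area A = pi*D^2/4 = pi*0.068^2/4 = 0.0036 m^2.
Q = A * V = 0.0036 * 0.5785 = 0.0021 m^3/s.

0.0021


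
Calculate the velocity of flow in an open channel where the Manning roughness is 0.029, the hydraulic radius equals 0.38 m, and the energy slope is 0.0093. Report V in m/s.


Manning's equation gives V = (1/n) * R^(2/3) * S^(1/2).
First, compute R^(2/3) = 0.38^(2/3) = 0.5246.
Next, S^(1/2) = 0.0093^(1/2) = 0.096437.
Then 1/n = 1/0.029 = 34.48.
V = 34.48 * 0.5246 * 0.096437 = 1.7446 m/s.

1.7446


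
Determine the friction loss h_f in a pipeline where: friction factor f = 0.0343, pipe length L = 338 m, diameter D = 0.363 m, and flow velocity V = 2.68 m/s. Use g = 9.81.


Darcy-Weisbach equation: h_f = f * (L/D) * V^2/(2g).
f * L/D = 0.0343 * 338/0.363 = 31.9377.
V^2/(2g) = 2.68^2 / (2*9.81) = 7.1824 / 19.62 = 0.3661 m.
h_f = 31.9377 * 0.3661 = 11.692 m.

11.692


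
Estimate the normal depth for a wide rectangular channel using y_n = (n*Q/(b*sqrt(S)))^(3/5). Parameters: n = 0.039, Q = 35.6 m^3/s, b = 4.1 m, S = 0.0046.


We use the wide-channel approximation y_n = (n*Q/(b*sqrt(S)))^(3/5).
sqrt(S) = sqrt(0.0046) = 0.067823.
Numerator: n*Q = 0.039 * 35.6 = 1.3884.
Denominator: b*sqrt(S) = 4.1 * 0.067823 = 0.278074.
arg = 4.9929.
y_n = 4.9929^(3/5) = 2.6243 m.

2.6243


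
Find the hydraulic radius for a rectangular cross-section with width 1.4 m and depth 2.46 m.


For a rectangular section:
Flow area A = b * y = 1.4 * 2.46 = 3.44 m^2.
Wetted perimeter P = b + 2y = 1.4 + 2*2.46 = 6.32 m.
Hydraulic radius R = A/P = 3.44 / 6.32 = 0.5449 m.

0.5449


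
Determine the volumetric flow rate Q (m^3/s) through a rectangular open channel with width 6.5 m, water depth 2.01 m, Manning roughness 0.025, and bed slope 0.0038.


For a rectangular channel, the cross-sectional area A = b * y = 6.5 * 2.01 = 13.06 m^2.
The wetted perimeter P = b + 2y = 6.5 + 2*2.01 = 10.52 m.
Hydraulic radius R = A/P = 13.06/10.52 = 1.2419 m.
Velocity V = (1/n)*R^(2/3)*S^(1/2) = (1/0.025)*1.2419^(2/3)*0.0038^(1/2) = 2.8489 m/s.
Discharge Q = A * V = 13.06 * 2.8489 = 37.221 m^3/s.

37.221


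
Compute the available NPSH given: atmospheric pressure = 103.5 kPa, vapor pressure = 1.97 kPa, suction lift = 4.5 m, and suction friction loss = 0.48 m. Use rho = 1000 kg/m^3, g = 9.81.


NPSHa = p_atm/(rho*g) - z_s - hf_s - p_vap/(rho*g).
p_atm/(rho*g) = 103.5*1000 / (1000*9.81) = 10.55 m.
p_vap/(rho*g) = 1.97*1000 / (1000*9.81) = 0.201 m.
NPSHa = 10.55 - 4.5 - 0.48 - 0.201
      = 5.37 m.

5.37


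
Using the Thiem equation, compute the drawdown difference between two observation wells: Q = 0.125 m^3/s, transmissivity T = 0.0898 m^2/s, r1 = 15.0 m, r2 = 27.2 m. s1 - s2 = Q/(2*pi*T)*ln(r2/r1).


Thiem equation: s1 - s2 = Q/(2*pi*T) * ln(r2/r1).
ln(r2/r1) = ln(27.2/15.0) = 0.5952.
Q/(2*pi*T) = 0.125 / (2*pi*0.0898) = 0.125 / 0.5642 = 0.2215.
s1 - s2 = 0.2215 * 0.5952 = 0.1319 m.

0.1319


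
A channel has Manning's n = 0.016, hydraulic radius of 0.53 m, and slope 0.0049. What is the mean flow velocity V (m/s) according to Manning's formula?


Manning's equation gives V = (1/n) * R^(2/3) * S^(1/2).
First, compute R^(2/3) = 0.53^(2/3) = 0.6549.
Next, S^(1/2) = 0.0049^(1/2) = 0.07.
Then 1/n = 1/0.016 = 62.5.
V = 62.5 * 0.6549 * 0.07 = 2.8652 m/s.

2.8652


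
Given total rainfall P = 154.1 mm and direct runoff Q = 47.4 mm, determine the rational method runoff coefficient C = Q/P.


The runoff coefficient C = runoff depth / rainfall depth.
C = 47.4 / 154.1
  = 0.3076.

0.3076


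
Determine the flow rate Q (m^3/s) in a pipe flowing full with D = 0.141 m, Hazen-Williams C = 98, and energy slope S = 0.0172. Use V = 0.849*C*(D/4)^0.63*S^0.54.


For a full circular pipe, R = D/4 = 0.141/4 = 0.0352 m.
V = 0.849 * 98 * 0.0352^0.63 * 0.0172^0.54
  = 0.849 * 98 * 0.121537 * 0.111477
  = 1.1273 m/s.
Pipe area A = pi*D^2/4 = pi*0.141^2/4 = 0.0156 m^2.
Q = A * V = 0.0156 * 1.1273 = 0.0176 m^3/s.

0.0176


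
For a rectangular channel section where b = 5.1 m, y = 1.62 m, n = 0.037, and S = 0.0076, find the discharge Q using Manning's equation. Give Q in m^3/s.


For a rectangular channel, the cross-sectional area A = b * y = 5.1 * 1.62 = 8.26 m^2.
The wetted perimeter P = b + 2y = 5.1 + 2*1.62 = 8.34 m.
Hydraulic radius R = A/P = 8.26/8.34 = 0.9906 m.
Velocity V = (1/n)*R^(2/3)*S^(1/2) = (1/0.037)*0.9906^(2/3)*0.0076^(1/2) = 2.3414 m/s.
Discharge Q = A * V = 8.26 * 2.3414 = 19.345 m^3/s.

19.345


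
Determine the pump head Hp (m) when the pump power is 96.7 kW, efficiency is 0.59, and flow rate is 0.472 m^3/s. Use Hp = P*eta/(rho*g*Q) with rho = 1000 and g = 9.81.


Pump head formula: Hp = P * eta / (rho * g * Q).
Numerator: P * eta = 96.7 * 1000 * 0.59 = 57053.0 W.
Denominator: rho * g * Q = 1000 * 9.81 * 0.472 = 4630.32.
Hp = 57053.0 / 4630.32 = 12.32 m.

12.32


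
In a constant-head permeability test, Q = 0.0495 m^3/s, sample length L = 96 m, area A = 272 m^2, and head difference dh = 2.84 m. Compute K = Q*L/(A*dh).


From K = Q*L / (A*dh):
Numerator: Q*L = 0.0495 * 96 = 4.752.
Denominator: A*dh = 272 * 2.84 = 772.48.
K = 4.752 / 772.48 = 0.006152 m/s.

0.006152


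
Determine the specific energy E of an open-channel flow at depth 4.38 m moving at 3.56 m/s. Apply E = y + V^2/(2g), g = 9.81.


Specific energy E = y + V^2/(2g).
Velocity head = V^2/(2g) = 3.56^2 / (2*9.81) = 12.6736 / 19.62 = 0.646 m.
E = 4.38 + 0.646 = 5.026 m.

5.026


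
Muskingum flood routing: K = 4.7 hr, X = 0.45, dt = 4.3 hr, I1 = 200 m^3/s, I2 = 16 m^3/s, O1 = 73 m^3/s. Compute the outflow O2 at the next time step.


Muskingum coefficients:
denom = 2*K*(1-X) + dt = 2*4.7*(1-0.45) + 4.3 = 9.47.
C0 = (dt - 2*K*X)/denom = (4.3 - 2*4.7*0.45)/9.47 = 0.0074.
C1 = (dt + 2*K*X)/denom = (4.3 + 2*4.7*0.45)/9.47 = 0.9007.
C2 = (2*K*(1-X) - dt)/denom = 0.0919.
O2 = C0*I2 + C1*I1 + C2*O1
   = 0.0074*16 + 0.9007*200 + 0.0919*73
   = 186.97 m^3/s.

186.97


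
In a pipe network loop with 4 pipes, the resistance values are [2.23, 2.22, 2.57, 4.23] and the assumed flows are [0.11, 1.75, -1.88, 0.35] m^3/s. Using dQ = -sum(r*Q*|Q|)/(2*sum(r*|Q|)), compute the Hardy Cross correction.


Numerator terms (r*Q*|Q|): 2.23*0.11*|0.11| = 0.027; 2.22*1.75*|1.75| = 6.7988; 2.57*-1.88*|-1.88| = -9.0834; 4.23*0.35*|0.35| = 0.5182.
Sum of numerator = -1.7395.
Denominator terms (r*|Q|): 2.23*|0.11| = 0.2453; 2.22*|1.75| = 3.885; 2.57*|-1.88| = 4.8316; 4.23*|0.35| = 1.4805.
2 * sum of denominator = 2 * 10.4424 = 20.8848.
dQ = --1.7395 / 20.8848 = 0.0833 m^3/s.

0.0833


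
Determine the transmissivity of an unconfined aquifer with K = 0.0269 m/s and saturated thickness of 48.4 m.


Transmissivity is defined as T = K * h.
T = 0.0269 * 48.4
  = 1.302 m^2/s.

1.302


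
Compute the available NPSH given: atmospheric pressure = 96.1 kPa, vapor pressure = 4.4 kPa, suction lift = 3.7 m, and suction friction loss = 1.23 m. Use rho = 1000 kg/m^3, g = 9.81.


NPSHa = p_atm/(rho*g) - z_s - hf_s - p_vap/(rho*g).
p_atm/(rho*g) = 96.1*1000 / (1000*9.81) = 9.796 m.
p_vap/(rho*g) = 4.4*1000 / (1000*9.81) = 0.449 m.
NPSHa = 9.796 - 3.7 - 1.23 - 0.449
      = 4.42 m.

4.42


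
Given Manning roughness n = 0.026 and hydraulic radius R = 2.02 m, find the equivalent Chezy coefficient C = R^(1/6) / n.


The Chezy coefficient relates to Manning's n through C = R^(1/6) / n.
R^(1/6) = 2.02^(1/6) = 1.124325.
C = 1.124325 / 0.026 = 43.24 m^(1/2)/s.

43.24


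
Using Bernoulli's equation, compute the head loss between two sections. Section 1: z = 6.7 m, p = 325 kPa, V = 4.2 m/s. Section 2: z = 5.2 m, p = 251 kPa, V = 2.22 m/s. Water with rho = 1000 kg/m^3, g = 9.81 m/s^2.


Total head at each section: H = z + p/(rho*g) + V^2/(2g).
H1 = 6.7 + 325*1000/(1000*9.81) + 4.2^2/(2*9.81)
   = 6.7 + 33.129 + 0.8991
   = 40.729 m.
H2 = 5.2 + 251*1000/(1000*9.81) + 2.22^2/(2*9.81)
   = 5.2 + 25.586 + 0.2512
   = 31.037 m.
h_L = H1 - H2 = 40.729 - 31.037 = 9.691 m.

9.691
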